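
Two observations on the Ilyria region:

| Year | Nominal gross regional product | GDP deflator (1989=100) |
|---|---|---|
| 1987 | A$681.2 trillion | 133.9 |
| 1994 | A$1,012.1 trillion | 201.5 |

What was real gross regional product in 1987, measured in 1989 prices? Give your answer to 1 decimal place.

Real gross regional product = Nominal / (GDP deflator/100) = 681.2 / 1.339 = 508.74.

A$508.7 trillion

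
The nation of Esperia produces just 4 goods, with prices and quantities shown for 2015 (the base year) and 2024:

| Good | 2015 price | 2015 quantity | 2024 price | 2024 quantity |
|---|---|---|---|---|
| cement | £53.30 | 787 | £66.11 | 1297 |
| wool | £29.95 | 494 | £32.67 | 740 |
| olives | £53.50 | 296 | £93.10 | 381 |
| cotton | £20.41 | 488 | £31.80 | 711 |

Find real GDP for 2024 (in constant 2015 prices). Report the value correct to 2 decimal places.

£126188.11

Real GDP 2024 = Σ (p_2015 × q_2024) = 53.30·1297 + 29.95·740 + 53.50·381 + 20.41·711 = 126188.11.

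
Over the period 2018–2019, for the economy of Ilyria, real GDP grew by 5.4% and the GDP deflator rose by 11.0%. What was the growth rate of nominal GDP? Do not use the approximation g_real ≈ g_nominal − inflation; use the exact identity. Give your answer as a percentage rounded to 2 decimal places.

(1 + g_nom) = (1 + g_real)(1 + π) = 1.0540 × 1.1100 = 1.16994.

16.99%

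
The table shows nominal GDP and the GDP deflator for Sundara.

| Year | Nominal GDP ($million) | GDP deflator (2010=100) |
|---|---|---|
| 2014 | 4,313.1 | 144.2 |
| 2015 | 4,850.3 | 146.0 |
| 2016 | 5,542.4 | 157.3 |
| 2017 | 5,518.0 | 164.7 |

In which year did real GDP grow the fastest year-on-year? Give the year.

2015

2015: real = 4850.3/1.460 = 3322.12; growth vs 2014 (2991.05) = 11.07%.
2016: real = 5542.4/1.573 = 3523.46; growth vs 2015 (3322.12) = 6.06%.
2017: real = 5518.0/1.647 = 3350.33; growth vs 2016 (3523.46) = -4.91%.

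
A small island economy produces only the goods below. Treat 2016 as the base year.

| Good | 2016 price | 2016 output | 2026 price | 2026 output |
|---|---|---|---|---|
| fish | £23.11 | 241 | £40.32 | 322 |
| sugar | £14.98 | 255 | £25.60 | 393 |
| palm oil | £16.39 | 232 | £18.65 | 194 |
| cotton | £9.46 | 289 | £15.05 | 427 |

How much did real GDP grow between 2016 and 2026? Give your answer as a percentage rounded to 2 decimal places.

Real GDP 2016 = Nominal GDP 2016 = 23.11·241 + 14.98·255 + 16.39·232 + 9.46·289 = 15925.83.
Real GDP 2026 (at 2016 prices) = 23.11·322 + 14.98·393 + 16.39·194 + 9.46·427 = 20547.64.
Real growth = 20547.64/15925.83 − 1 = 0.2902.

29.02%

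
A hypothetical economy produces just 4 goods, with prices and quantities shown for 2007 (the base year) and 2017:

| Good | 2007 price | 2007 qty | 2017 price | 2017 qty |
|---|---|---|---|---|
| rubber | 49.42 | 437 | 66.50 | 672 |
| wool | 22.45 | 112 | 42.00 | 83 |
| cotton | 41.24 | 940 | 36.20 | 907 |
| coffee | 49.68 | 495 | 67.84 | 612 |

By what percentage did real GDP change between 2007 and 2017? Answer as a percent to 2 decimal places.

17.62%

Real GDP 2007 = Nominal GDP 2007 = 49.42·437 + 22.45·112 + 41.24·940 + 49.68·495 = 87468.14.
Real GDP 2017 (at 2007 prices) = 49.42·672 + 22.45·83 + 41.24·907 + 49.68·612 = 102882.43.
Real growth = 102882.43/87468.14 − 1 = 0.1762.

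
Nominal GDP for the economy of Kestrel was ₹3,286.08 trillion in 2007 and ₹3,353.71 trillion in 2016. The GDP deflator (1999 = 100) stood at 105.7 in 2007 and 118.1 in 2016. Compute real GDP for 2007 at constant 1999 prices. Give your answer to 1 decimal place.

₹3,108.9 trillion

Real GDP = Nominal / (GDP deflator/100) = 3286.08 / 1.057 = 3108.87.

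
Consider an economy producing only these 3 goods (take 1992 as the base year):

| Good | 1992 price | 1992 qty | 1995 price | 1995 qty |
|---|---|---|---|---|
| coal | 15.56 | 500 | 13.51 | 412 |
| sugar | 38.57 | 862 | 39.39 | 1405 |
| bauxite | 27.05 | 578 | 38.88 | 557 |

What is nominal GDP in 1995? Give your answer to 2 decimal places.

Nominal GDP 1995 = Σ (p_1995 × q_1995) = 13.51·412 + 39.39·1405 + 38.88·557 = 82565.23.

82565.23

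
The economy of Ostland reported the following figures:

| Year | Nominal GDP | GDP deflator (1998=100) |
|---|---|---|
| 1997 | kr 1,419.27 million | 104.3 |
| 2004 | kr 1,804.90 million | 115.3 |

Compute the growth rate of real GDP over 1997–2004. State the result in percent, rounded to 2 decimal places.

15.04%

Deflate each year: 1997 → 1419.27/1.043 = 1360.76; 2004 → 1804.90/1.153 = 1565.39.
So real GDP changed by 1565.39/1360.76 − 1 = 0.1504, i.e. 15.04%.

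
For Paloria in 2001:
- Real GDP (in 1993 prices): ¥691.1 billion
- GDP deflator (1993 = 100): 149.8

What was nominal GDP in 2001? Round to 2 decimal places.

¥1,035.27 billion

Nominal GDP = Real × (GDP deflator/100) = 691.1 × 1.498 = 1035.27.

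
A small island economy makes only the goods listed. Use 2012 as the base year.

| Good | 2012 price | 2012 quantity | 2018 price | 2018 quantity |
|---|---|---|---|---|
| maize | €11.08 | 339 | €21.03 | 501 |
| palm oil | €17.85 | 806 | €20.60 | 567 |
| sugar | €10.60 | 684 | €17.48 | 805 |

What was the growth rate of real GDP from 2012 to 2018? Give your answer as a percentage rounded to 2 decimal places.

-4.68%

Real GDP 2012 = Nominal GDP 2012 = 11.08·339 + 17.85·806 + 10.60·684 = 25393.62.
Real GDP 2018 (at 2012 prices) = 11.08·501 + 17.85·567 + 10.60·805 = 24205.03.
Real growth = 24205.03/25393.62 − 1 = -0.0468.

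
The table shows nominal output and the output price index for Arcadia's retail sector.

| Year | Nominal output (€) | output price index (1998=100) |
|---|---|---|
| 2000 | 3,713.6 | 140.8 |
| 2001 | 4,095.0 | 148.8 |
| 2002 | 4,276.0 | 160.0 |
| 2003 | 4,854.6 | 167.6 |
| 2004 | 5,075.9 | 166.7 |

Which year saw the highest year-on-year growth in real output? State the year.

2003

2001: real = 4095.0/1.488 = 2752.02; growth vs 2000 (2637.50) = 4.34%.
2002: real = 4276.0/1.600 = 2672.50; growth vs 2001 (2752.02) = -2.89%.
2003: real = 4854.6/1.676 = 2896.54; growth vs 2002 (2672.50) = 8.38%.
2004: real = 5075.9/1.667 = 3044.93; growth vs 2003 (2896.54) = 5.12%.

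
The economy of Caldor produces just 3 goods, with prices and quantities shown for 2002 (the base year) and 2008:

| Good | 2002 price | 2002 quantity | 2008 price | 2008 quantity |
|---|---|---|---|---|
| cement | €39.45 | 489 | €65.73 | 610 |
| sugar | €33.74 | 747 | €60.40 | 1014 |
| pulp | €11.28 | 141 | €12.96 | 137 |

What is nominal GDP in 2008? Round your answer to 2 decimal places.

Nominal GDP 2008 = Σ (p_2008 × q_2008) = 65.73·610 + 60.40·1014 + 12.96·137 = 103116.42.

€103116.42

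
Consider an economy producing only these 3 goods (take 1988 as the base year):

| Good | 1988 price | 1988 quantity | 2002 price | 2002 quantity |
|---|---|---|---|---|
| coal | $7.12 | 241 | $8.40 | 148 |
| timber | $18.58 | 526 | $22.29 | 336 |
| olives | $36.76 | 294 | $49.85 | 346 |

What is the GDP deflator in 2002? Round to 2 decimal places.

129.80

Nominal GDP 2002 = 8.40·148 + 22.29·336 + 49.85·346 = 25980.74.
Real GDP 2002 (at 1988 prices) = 7.12·148 + 18.58·336 + 36.76·346 = 20015.60.
Deflator = Nominal/Real × 100 = 25980.74/20015.60 × 100 = 129.802.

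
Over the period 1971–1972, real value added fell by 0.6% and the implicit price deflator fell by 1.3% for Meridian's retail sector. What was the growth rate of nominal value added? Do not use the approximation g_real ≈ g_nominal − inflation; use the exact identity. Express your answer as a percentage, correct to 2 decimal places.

(1 + g_nom) = (1 + g_real)(1 + π) = 0.9940 × 0.9870 = 0.98108.

-1.89%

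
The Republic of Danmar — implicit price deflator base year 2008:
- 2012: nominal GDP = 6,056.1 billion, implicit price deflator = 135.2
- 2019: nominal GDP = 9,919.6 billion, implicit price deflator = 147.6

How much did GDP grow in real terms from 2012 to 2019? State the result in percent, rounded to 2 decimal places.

Real GDP 2012 = 6056.1 / 1.352 = 4479.36.
Real GDP 2019 = 9919.6 / 1.476 = 6720.60.
Real growth = 6720.60 / 4479.36 − 1 = 0.5003.

50.03%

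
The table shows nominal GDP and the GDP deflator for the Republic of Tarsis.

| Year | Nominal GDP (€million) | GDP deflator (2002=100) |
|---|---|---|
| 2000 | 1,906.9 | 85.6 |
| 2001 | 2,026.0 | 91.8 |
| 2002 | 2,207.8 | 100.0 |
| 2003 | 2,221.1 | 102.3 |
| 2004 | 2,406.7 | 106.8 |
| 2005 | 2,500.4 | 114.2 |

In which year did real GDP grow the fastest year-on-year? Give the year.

2004

2001: real = 2026.0/0.918 = 2206.97; growth vs 2000 (2227.69) = -0.93%.
2002: real = 2207.8/1.000 = 2207.80; growth vs 2001 (2206.97) = 0.04%.
2003: real = 2221.1/1.023 = 2171.16; growth vs 2002 (2207.80) = -1.66%.
2004: real = 2406.7/1.068 = 2253.46; growth vs 2003 (2171.16) = 3.79%.
2005: real = 2500.4/1.142 = 2189.49; growth vs 2004 (2253.46) = -2.84%.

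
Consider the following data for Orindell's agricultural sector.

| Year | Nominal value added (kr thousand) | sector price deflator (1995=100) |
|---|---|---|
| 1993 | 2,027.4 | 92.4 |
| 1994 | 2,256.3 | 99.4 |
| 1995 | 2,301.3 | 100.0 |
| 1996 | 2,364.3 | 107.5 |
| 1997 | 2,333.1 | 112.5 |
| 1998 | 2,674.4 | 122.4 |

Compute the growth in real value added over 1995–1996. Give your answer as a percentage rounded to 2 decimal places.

Real value added 1995 = 2301.3/1.000 = 2301.30.
Real value added 1996 = 2364.3/1.075 = 2199.35.
Change = 2199.35/2301.30 − 1 = -0.0443.

-4.43%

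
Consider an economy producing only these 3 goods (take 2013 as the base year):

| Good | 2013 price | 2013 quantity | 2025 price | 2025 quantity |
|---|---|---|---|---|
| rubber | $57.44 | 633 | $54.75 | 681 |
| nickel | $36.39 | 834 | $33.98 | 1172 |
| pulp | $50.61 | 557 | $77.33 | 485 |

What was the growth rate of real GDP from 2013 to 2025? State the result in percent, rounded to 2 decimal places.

Real GDP 2013 = Nominal GDP 2013 = 57.44·633 + 36.39·834 + 50.61·557 = 94898.55.
Real GDP 2025 (at 2013 prices) = 57.44·681 + 36.39·1172 + 50.61·485 = 106311.57.
Real growth = 106311.57/94898.55 − 1 = 0.1203.

12.03%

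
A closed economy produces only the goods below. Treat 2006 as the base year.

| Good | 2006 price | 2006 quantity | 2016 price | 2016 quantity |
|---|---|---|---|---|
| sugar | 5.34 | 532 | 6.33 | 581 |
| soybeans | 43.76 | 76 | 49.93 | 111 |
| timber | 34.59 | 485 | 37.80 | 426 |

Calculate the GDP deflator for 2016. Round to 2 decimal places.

Nominal GDP 2016 = 6.33·581 + 49.93·111 + 37.80·426 = 25322.76.
Real GDP 2016 (at 2006 prices) = 5.34·581 + 43.76·111 + 34.59·426 = 22695.24.
Deflator = Nominal/Real × 100 = 25322.76/22695.24 × 100 = 111.577.

111.58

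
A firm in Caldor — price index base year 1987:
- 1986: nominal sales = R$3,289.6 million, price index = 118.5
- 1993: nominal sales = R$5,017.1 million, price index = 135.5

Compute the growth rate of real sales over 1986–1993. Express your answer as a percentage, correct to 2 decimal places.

Real sales 1986 = 3289.6 / 1.185 = 2776.03.
Real sales 1993 = 5017.1 / 1.355 = 3702.66.
Real growth = 3702.66 / 2776.03 − 1 = 0.3338.

33.38%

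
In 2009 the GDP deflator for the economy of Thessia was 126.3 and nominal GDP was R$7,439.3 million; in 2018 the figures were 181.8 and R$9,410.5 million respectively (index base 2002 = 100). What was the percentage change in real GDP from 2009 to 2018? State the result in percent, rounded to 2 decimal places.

Real GDP 2009 = 7439.3 / 1.263 = 5890.18.
Real GDP 2018 = 9410.5 / 1.818 = 5176.29.
Real growth = 5176.29 / 5890.18 − 1 = -0.1212.

-12.12%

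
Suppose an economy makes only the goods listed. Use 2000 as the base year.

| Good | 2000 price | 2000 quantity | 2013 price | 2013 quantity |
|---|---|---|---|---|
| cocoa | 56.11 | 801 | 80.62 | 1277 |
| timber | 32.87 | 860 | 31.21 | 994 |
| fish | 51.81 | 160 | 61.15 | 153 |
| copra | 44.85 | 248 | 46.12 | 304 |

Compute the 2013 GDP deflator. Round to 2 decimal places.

Nominal GDP 2013 = 80.62·1277 + 31.21·994 + 61.15·153 + 46.12·304 = 157350.91.
Real GDP 2013 (at 2000 prices) = 56.11·1277 + 32.87·994 + 51.81·153 + 44.85·304 = 125886.58.
Deflator = Nominal/Real × 100 = 157350.91/125886.58 × 100 = 124.994.

124.99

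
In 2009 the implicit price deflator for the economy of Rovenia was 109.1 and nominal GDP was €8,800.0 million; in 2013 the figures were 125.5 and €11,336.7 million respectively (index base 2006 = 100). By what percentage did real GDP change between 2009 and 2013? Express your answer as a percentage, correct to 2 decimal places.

11.99%

Real GDP 2009 = 8800.0 / 1.091 = 8065.99.
Real GDP 2013 = 11336.7 / 1.255 = 9033.23.
Real growth = 9033.23 / 8065.99 − 1 = 0.1199.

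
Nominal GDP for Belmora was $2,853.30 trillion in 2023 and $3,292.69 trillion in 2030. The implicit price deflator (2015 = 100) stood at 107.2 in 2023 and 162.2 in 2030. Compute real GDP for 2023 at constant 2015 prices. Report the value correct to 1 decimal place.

Real GDP = Nominal / (implicit price deflator/100) = 2853.30 / 1.072 = 2661.66.

$2,661.7 trillion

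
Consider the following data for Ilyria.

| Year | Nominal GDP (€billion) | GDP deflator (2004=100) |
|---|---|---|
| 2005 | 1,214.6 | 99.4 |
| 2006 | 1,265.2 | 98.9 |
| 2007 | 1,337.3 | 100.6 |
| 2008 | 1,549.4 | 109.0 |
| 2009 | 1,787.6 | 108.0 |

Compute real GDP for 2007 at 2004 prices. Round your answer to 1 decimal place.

Real GDP 2007 = 1337.3 / 1.006 = 1329.32.

€1,329.3 billion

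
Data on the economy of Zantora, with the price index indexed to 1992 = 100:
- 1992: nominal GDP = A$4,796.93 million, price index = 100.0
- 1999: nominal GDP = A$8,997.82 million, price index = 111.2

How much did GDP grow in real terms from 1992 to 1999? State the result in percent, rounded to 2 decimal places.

Real GDP 1992 = 4796.93 / 1.000 = 4796.93.
Real GDP 1999 = 8997.82 / 1.112 = 8091.56.
Real growth = 8091.56 / 4796.93 − 1 = 0.6868.

68.68%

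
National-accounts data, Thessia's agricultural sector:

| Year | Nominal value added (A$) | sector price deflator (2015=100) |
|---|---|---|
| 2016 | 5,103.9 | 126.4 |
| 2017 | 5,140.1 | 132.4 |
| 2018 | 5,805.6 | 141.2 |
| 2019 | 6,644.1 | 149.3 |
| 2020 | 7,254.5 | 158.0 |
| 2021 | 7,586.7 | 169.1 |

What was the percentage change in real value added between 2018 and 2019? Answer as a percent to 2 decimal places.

Real value added 2018 = 5805.6/1.412 = 4111.61.
Real value added 2019 = 6644.1/1.493 = 4450.17.
Change = 4450.17/4111.61 − 1 = 0.0823.

8.23%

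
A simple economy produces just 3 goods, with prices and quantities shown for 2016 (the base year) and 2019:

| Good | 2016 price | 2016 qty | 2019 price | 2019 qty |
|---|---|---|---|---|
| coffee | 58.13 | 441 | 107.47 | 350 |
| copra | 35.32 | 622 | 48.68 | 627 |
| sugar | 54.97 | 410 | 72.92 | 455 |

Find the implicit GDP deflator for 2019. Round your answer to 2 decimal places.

Nominal GDP 2019 = 107.47·350 + 48.68·627 + 72.92·455 = 101315.46.
Real GDP 2019 (at 2016 prices) = 58.13·350 + 35.32·627 + 54.97·455 = 67502.49.
Deflator = Nominal/Real × 100 = 101315.46/67502.49 × 100 = 150.091.

150.09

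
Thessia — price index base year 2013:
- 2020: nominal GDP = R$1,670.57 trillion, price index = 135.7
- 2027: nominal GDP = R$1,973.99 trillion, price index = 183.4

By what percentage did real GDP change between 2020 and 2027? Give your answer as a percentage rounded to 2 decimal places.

Real GDP 2020 = 1670.57 / 1.357 = 1231.08.
Real GDP 2027 = 1973.99 / 1.834 = 1076.33.
Real growth = 1076.33 / 1231.08 − 1 = -0.1257.

-12.57%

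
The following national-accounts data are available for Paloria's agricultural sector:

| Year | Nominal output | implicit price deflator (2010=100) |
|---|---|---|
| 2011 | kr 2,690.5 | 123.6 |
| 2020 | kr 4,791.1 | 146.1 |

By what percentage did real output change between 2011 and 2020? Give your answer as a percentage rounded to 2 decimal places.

Real output 2011 = 2690.5 / 1.236 = 2176.78.
Real output 2020 = 4791.1 / 1.461 = 3279.33.
Real growth = 3279.33 / 2176.78 − 1 = 0.5065.

50.65%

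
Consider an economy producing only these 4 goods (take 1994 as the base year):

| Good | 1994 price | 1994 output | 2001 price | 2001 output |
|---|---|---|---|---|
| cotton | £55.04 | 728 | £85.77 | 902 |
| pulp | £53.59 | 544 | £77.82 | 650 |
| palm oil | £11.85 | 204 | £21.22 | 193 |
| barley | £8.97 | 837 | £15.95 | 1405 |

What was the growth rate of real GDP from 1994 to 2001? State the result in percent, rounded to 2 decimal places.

Real GDP 1994 = Nominal GDP 1994 = 55.04·728 + 53.59·544 + 11.85·204 + 8.97·837 = 79147.37.
Real GDP 2001 (at 1994 prices) = 55.04·902 + 53.59·650 + 11.85·193 + 8.97·1405 = 99369.48.
Real growth = 99369.48/79147.37 − 1 = 0.2555.

25.55%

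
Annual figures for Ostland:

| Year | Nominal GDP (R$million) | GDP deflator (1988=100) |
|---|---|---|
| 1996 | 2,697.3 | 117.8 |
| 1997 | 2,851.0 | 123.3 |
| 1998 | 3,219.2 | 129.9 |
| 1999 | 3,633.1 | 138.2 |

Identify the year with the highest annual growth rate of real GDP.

1998

1997: real = 2851.0/1.233 = 2312.25; growth vs 1996 (2289.73) = 0.98%.
1998: real = 3219.2/1.299 = 2478.21; growth vs 1997 (2312.25) = 7.18%.
1999: real = 3633.1/1.382 = 2628.87; growth vs 1998 (2478.21) = 6.08%.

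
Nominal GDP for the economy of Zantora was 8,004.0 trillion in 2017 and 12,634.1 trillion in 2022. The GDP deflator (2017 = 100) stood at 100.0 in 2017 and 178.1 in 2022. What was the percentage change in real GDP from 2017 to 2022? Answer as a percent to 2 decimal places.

Real GDP 2017 = 8004.0 / 1.000 = 8004.00.
Real GDP 2022 = 12634.1 / 1.781 = 7093.82.
Real growth = 7093.82 / 8004.00 − 1 = -0.1137.

-11.37%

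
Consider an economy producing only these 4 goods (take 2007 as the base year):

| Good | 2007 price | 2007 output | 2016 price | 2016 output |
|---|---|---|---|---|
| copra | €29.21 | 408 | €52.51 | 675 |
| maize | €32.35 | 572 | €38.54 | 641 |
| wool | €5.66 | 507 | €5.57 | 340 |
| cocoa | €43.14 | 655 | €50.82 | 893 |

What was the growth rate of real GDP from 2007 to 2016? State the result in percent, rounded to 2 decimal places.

Real GDP 2007 = Nominal GDP 2007 = 29.21·408 + 32.35·572 + 5.66·507 + 43.14·655 = 61548.20.
Real GDP 2016 (at 2007 prices) = 29.21·675 + 32.35·641 + 5.66·340 + 43.14·893 = 80901.52.
Real growth = 80901.52/61548.20 − 1 = 0.3144.

31.44%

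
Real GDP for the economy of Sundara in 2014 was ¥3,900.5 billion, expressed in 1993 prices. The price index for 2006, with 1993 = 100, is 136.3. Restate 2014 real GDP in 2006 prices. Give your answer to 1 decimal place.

Real GDP in 2006 prices = Real GDP in 1993 prices × (P_2006/P_1993) = 3900.5 × 1.363 = 5316.38.

¥5,316.4 billion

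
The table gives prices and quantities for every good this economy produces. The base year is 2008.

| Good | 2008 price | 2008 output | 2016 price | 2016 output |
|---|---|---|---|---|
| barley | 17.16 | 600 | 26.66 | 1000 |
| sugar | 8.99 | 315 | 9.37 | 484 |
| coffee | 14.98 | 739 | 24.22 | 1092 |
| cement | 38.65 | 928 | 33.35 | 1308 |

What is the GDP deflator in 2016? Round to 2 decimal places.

Nominal GDP 2016 = 26.66·1000 + 9.37·484 + 24.22·1092 + 33.35·1308 = 101265.12.
Real GDP 2016 (at 2008 prices) = 17.16·1000 + 8.99·484 + 14.98·1092 + 38.65·1308 = 88423.52.
Deflator = Nominal/Real × 100 = 101265.12/88423.52 × 100 = 114.523.

114.52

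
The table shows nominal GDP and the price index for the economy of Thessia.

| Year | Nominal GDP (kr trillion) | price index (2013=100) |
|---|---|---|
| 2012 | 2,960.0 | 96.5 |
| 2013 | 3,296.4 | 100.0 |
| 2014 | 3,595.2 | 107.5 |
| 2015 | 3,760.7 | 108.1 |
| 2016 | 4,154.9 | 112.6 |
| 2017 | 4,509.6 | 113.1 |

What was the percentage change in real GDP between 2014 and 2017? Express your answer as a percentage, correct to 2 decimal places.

Real GDP 2014 = 3595.2/1.075 = 3344.37.
Real GDP 2017 = 4509.6/1.131 = 3987.27.
Change = 3987.27/3344.37 − 1 = 0.1922.

19.22%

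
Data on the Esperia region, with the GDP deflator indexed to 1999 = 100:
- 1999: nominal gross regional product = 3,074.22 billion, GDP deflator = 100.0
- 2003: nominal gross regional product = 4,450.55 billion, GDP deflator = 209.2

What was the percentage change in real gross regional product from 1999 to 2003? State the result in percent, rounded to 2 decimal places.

Real gross regional product 1999 = 3074.22 / 1.000 = 3074.22.
Real gross regional product 2003 = 4450.55 / 2.092 = 2127.41.
Real growth = 2127.41 / 3074.22 − 1 = -0.3080.

-30.80%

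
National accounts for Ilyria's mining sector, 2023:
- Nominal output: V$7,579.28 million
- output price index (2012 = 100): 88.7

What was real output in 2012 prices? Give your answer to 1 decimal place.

V$8,544.8 million

Real output = Nominal / (output price index/100) = 7579.28 / 0.887 = 8544.85.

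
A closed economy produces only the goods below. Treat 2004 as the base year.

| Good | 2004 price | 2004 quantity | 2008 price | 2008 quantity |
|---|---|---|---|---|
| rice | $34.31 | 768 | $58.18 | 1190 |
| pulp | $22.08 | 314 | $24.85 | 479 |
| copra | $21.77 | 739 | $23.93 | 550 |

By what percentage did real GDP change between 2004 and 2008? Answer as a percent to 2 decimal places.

28.37%

Real GDP 2004 = Nominal GDP 2004 = 34.31·768 + 22.08·314 + 21.77·739 = 49371.23.
Real GDP 2008 (at 2004 prices) = 34.31·1190 + 22.08·479 + 21.77·550 = 63378.72.
Real growth = 63378.72/49371.23 − 1 = 0.2837.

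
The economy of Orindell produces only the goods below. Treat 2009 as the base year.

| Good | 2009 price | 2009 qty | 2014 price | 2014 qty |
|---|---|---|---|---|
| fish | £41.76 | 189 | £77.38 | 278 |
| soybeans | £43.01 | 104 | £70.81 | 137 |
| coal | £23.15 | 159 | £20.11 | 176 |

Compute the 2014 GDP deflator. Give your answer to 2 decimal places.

Nominal GDP 2014 = 77.38·278 + 70.81·137 + 20.11·176 = 34751.97.
Real GDP 2014 (at 2009 prices) = 41.76·278 + 43.01·137 + 23.15·176 = 21576.05.
Deflator = Nominal/Real × 100 = 34751.97/21576.05 × 100 = 161.067.

161.07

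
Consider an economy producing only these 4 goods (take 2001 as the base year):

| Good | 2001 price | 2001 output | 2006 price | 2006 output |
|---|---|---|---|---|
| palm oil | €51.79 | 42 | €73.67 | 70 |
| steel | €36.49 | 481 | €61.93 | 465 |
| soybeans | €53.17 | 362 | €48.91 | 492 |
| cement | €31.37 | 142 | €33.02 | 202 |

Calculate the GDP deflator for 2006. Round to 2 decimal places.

121.85

Nominal GDP 2006 = 73.67·70 + 61.93·465 + 48.91·492 + 33.02·202 = 64688.11.
Real GDP 2006 (at 2001 prices) = 51.79·70 + 36.49·465 + 53.17·492 + 31.37·202 = 53089.53.
Deflator = Nominal/Real × 100 = 64688.11/53089.53 × 100 = 121.847.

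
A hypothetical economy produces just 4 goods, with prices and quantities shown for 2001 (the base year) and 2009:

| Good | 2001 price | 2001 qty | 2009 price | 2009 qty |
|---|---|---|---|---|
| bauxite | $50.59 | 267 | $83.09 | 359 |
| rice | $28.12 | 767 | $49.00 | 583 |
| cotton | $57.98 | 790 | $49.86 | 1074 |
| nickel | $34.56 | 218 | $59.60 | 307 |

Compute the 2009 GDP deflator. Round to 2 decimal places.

Nominal GDP 2009 = 83.09·359 + 49.00·583 + 49.86·1074 + 59.60·307 = 130243.15.
Real GDP 2009 (at 2001 prices) = 50.59·359 + 28.12·583 + 57.98·1074 + 34.56·307 = 107436.21.
Deflator = Nominal/Real × 100 = 130243.15/107436.21 × 100 = 121.228.

121.23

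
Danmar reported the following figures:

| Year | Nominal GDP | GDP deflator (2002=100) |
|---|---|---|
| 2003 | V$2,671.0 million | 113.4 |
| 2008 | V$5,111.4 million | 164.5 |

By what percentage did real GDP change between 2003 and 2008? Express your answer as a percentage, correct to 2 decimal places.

Deflate each year: 2003 → 2671.0/1.134 = 2355.38; 2008 → 5111.4/1.645 = 3107.23.
So real GDP changed by 3107.23/2355.38 − 1 = 0.3192, i.e. 31.92%.

31.92%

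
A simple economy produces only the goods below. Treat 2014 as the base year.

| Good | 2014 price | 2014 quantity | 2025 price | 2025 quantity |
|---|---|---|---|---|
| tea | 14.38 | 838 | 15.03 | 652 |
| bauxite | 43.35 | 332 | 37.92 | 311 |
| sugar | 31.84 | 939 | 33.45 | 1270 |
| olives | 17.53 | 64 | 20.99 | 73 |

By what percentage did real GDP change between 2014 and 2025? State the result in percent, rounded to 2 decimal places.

Real GDP 2014 = Nominal GDP 2014 = 14.38·838 + 43.35·332 + 31.84·939 + 17.53·64 = 57462.32.
Real GDP 2025 (at 2014 prices) = 14.38·652 + 43.35·311 + 31.84·1270 + 17.53·73 = 64574.10.
Real growth = 64574.10/57462.32 − 1 = 0.1238.

12.38%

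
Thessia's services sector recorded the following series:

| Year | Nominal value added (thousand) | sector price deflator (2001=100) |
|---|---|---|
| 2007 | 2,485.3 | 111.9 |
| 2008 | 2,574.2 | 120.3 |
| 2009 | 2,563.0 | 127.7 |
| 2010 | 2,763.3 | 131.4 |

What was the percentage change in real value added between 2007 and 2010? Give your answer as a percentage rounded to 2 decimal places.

Real value added 2007 = 2485.3/1.119 = 2221.00.
Real value added 2010 = 2763.3/1.314 = 2102.97.
Change = 2102.97/2221.00 − 1 = -0.0531.

-5.31%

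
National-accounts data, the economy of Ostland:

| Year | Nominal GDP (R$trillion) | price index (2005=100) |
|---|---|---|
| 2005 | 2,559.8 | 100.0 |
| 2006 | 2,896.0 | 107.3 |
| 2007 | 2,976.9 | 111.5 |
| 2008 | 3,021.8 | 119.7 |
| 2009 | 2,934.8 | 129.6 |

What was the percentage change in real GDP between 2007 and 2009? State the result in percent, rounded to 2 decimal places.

Real GDP 2007 = 2976.9/1.115 = 2669.87.
Real GDP 2009 = 2934.8/1.296 = 2264.51.
Change = 2264.51/2669.87 − 1 = -0.1518.

-15.18%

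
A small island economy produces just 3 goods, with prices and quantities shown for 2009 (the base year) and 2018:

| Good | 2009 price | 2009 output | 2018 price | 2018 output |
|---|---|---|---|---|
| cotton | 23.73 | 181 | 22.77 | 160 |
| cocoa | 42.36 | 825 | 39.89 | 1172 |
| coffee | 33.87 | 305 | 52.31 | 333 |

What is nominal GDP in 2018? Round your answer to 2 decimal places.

Nominal GDP 2018 = Σ (p_2018 × q_2018) = 22.77·160 + 39.89·1172 + 52.31·333 = 67813.51.

67813.51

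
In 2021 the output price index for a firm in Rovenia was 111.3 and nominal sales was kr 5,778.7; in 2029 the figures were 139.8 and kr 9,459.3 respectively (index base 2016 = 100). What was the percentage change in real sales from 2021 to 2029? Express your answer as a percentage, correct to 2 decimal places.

Deflate each year: 2021 → 5778.7/1.113 = 5192.00; 2029 → 9459.3/1.398 = 6766.31.
So real sales changed by 6766.31/5192.00 − 1 = 0.3032, i.e. 30.32%.

30.32%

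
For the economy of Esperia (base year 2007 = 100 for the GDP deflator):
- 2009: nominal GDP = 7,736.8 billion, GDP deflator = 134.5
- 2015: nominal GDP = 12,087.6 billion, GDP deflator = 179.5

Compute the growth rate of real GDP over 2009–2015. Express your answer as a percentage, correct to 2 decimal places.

Real GDP 2009 = 7736.8 / 1.345 = 5752.27.
Real GDP 2015 = 12087.6 / 1.795 = 6734.04.
Real growth = 6734.04 / 5752.27 − 1 = 0.1707.

17.07%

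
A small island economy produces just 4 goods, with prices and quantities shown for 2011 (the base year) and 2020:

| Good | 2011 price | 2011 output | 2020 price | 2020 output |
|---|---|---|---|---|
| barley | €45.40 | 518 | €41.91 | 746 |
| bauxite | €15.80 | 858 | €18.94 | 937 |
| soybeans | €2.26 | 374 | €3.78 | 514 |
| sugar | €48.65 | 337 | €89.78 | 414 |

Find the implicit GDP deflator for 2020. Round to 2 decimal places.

Nominal GDP 2020 = 41.91·746 + 18.94·937 + 3.78·514 + 89.78·414 = 88123.48.
Real GDP 2020 (at 2011 prices) = 45.40·746 + 15.80·937 + 2.26·514 + 48.65·414 = 69975.74.
Deflator = Nominal/Real × 100 = 88123.48/69975.74 × 100 = 125.934.

125.93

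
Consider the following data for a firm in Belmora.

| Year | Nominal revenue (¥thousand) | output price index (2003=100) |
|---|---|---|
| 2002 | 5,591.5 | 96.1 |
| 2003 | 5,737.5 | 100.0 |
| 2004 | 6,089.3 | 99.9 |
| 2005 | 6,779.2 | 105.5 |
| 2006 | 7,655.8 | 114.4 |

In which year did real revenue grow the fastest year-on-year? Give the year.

2003: real = 5737.5/1.000 = 5737.50; growth vs 2002 (5818.42) = -1.39%.
2004: real = 6089.3/0.999 = 6095.40; growth vs 2003 (5737.50) = 6.24%.
2005: real = 6779.2/1.055 = 6425.78; growth vs 2004 (6095.40) = 5.42%.
2006: real = 7655.8/1.144 = 6692.13; growth vs 2005 (6425.78) = 4.15%.

2004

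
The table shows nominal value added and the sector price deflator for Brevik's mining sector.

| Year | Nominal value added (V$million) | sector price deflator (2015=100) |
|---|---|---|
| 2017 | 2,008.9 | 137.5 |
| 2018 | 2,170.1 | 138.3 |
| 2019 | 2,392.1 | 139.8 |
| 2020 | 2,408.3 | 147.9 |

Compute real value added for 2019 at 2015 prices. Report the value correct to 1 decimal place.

Real value added 2019 = 2392.1 / 1.398 = 1711.09.

V$1,711.1 million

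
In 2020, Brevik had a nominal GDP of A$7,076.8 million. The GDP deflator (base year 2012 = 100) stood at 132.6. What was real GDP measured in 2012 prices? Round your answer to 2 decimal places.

Real GDP = Nominal / (GDP deflator/100) = 7076.8 / 1.326 = 5336.95.

A$5,336.95 million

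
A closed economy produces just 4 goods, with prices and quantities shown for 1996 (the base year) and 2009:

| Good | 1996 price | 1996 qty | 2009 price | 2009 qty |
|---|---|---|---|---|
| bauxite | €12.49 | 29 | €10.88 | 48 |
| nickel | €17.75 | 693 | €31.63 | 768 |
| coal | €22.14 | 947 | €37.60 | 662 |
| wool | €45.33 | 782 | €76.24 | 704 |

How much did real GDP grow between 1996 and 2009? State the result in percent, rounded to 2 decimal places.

-11.98%

Real GDP 1996 = Nominal GDP 1996 = 12.49·29 + 17.75·693 + 22.14·947 + 45.33·782 = 69077.60.
Real GDP 2009 (at 1996 prices) = 12.49·48 + 17.75·768 + 22.14·662 + 45.33·704 = 60800.52.
Real growth = 60800.52/69077.60 − 1 = -0.1198.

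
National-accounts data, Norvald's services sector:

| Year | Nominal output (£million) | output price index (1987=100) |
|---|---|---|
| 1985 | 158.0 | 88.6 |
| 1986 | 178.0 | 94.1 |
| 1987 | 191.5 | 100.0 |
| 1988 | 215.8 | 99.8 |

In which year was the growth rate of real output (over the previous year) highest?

1988

1986: real = 178.0/0.941 = 189.16; growth vs 1985 (178.33) = 6.07%.
1987: real = 191.5/1.000 = 191.50; growth vs 1986 (189.16) = 1.24%.
1988: real = 215.8/0.998 = 216.23; growth vs 1987 (191.50) = 12.91%.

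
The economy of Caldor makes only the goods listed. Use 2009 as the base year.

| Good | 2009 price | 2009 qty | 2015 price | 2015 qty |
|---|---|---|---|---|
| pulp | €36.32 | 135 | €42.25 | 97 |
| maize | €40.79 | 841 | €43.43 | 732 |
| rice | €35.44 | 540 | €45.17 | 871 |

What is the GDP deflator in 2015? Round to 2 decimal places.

117.09

Nominal GDP 2015 = 42.25·97 + 43.43·732 + 45.17·871 = 75232.08.
Real GDP 2015 (at 2009 prices) = 36.32·97 + 40.79·732 + 35.44·871 = 64249.56.
Deflator = Nominal/Real × 100 = 75232.08/64249.56 × 100 = 117.094.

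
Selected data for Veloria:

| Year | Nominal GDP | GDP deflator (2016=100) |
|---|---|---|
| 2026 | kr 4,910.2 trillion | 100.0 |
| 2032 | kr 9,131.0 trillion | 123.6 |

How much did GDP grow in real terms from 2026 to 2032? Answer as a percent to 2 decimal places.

50.45%

Deflate each year: 2026 → 4910.2/1.000 = 4910.20; 2032 → 9131.0/1.236 = 7387.54.
So real GDP changed by 7387.54/4910.20 − 1 = 0.5045, i.e. 50.45%.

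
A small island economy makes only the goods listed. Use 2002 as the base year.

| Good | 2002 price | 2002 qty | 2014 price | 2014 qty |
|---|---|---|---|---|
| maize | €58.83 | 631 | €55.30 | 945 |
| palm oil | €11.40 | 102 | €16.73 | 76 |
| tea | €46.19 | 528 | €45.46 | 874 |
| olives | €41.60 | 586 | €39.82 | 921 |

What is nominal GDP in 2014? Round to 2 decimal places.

Nominal GDP 2014 = Σ (p_2014 × q_2014) = 55.30·945 + 16.73·76 + 45.46·874 + 39.82·921 = 129936.24.

€129936.24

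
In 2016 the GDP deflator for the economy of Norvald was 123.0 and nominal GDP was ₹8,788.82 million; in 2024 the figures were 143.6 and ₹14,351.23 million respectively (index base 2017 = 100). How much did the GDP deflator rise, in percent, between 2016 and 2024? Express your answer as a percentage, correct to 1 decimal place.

16.7%

Price-level change = 143.6 / 123.0 − 1 = 0.1675.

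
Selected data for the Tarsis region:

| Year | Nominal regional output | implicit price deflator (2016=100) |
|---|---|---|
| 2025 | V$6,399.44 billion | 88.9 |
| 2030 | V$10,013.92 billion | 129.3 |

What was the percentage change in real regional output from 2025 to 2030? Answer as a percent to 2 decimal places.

7.59%

Real regional output 2025 = 6399.44 / 0.889 = 7198.47.
Real regional output 2030 = 10013.92 / 1.293 = 7744.72.
Real growth = 7744.72 / 7198.47 − 1 = 0.0759.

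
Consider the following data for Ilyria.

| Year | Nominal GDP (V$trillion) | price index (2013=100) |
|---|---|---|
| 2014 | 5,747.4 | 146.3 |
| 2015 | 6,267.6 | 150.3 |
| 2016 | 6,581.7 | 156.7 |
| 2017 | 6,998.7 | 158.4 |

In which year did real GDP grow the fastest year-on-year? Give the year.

2015

2015: real = 6267.6/1.503 = 4170.06; growth vs 2014 (3928.50) = 6.15%.
2016: real = 6581.7/1.567 = 4200.19; growth vs 2015 (4170.06) = 0.72%.
2017: real = 6998.7/1.584 = 4418.37; growth vs 2016 (4200.19) = 5.19%.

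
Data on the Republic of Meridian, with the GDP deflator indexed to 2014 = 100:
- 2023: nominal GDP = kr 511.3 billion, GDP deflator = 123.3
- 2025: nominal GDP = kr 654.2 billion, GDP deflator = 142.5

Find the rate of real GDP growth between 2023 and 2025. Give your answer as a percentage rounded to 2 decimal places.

10.71%

Real GDP 2023 = 511.3 / 1.233 = 414.68.
Real GDP 2025 = 654.2 / 1.425 = 459.09.
Real growth = 459.09 / 414.68 − 1 = 0.1071.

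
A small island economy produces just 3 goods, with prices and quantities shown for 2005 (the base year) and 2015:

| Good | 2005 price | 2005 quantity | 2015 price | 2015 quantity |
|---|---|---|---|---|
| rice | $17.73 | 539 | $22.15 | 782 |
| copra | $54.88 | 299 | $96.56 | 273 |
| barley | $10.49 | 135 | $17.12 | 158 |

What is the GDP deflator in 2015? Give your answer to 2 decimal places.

152.07

Nominal GDP 2015 = 22.15·782 + 96.56·273 + 17.12·158 = 46387.14.
Real GDP 2015 (at 2005 prices) = 17.73·782 + 54.88·273 + 10.49·158 = 30504.52.
Deflator = Nominal/Real × 100 = 46387.14/30504.52 × 100 = 152.066.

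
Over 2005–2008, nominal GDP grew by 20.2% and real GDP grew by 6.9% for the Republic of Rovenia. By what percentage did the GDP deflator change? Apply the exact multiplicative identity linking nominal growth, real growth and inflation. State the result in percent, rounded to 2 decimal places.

(1 + g_nom) = (1 + g_real)(1 + π), so π = 1.2020 / 1.0690 − 1 = 0.12442.

12.44%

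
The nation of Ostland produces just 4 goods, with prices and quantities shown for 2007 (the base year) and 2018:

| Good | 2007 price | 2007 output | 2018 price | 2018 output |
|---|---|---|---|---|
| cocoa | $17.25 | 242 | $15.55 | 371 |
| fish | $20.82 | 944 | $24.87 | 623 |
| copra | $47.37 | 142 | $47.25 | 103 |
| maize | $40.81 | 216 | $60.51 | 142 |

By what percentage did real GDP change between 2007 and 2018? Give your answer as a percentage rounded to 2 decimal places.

Real GDP 2007 = Nominal GDP 2007 = 17.25·242 + 20.82·944 + 47.37·142 + 40.81·216 = 39370.08.
Real GDP 2018 (at 2007 prices) = 17.25·371 + 20.82·623 + 47.37·103 + 40.81·142 = 30044.74.
Real growth = 30044.74/39370.08 − 1 = -0.2369.

-23.69%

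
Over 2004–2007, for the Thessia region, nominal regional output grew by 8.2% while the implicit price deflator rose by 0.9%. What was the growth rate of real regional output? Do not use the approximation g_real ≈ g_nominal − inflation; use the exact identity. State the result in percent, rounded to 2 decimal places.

7.23%

(1 + g_nom) = (1 + g_real)(1 + π), so g_real = 1.0820 / 1.0090 − 1 = 0.07235.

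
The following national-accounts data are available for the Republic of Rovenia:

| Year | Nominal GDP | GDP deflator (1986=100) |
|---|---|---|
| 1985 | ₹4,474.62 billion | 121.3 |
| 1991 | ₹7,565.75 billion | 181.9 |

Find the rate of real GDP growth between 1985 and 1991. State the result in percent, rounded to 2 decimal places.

12.75%

Deflate each year: 1985 → 4474.62/1.213 = 3688.89; 1991 → 7565.75/1.819 = 4159.29.
So real GDP changed by 4159.29/3688.89 − 1 = 0.1275, i.e. 12.75%.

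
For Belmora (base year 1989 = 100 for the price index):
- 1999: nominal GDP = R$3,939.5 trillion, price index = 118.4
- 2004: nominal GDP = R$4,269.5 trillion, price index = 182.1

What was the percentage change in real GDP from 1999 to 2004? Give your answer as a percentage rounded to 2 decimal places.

-29.53%

Deflate each year: 1999 → 3939.5/1.184 = 3327.28; 2004 → 4269.5/1.821 = 2344.59.
So real GDP changed by 2344.59/3327.28 − 1 = -0.2953, i.e. -29.53%.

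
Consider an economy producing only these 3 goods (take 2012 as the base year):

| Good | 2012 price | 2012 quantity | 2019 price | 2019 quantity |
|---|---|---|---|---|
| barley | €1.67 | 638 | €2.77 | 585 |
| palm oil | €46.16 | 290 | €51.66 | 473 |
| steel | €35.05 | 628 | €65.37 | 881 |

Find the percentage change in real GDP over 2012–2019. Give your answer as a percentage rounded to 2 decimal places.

47.24%

Real GDP 2012 = Nominal GDP 2012 = 1.67·638 + 46.16·290 + 35.05·628 = 36463.26.
Real GDP 2019 (at 2012 prices) = 1.67·585 + 46.16·473 + 35.05·881 = 53689.68.
Real growth = 53689.68/36463.26 − 1 = 0.4724.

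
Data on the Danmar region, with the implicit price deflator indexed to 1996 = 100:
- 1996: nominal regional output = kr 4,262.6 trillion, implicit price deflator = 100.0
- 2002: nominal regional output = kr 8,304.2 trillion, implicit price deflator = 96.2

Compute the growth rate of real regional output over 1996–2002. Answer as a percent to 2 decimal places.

102.51%

Real regional output 1996 = 4262.6 / 1.000 = 4262.60.
Real regional output 2002 = 8304.2 / 0.962 = 8632.22.
Real growth = 8632.22 / 4262.60 − 1 = 1.0251.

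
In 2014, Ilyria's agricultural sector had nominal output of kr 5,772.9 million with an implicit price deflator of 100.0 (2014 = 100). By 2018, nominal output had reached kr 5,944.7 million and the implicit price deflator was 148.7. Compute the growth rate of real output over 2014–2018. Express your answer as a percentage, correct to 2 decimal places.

-30.75%

Real output 2014 = 5772.9 / 1.000 = 5772.90.
Real output 2018 = 5944.7 / 1.487 = 3997.78.
Real growth = 3997.78 / 5772.90 − 1 = -0.3075.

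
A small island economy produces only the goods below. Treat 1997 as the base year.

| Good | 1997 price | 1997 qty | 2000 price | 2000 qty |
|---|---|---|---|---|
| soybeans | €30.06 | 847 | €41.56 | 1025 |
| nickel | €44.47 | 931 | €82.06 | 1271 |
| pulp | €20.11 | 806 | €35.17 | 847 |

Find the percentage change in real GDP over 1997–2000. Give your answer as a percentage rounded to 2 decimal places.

Real GDP 1997 = Nominal GDP 1997 = 30.06·847 + 44.47·931 + 20.11·806 = 83071.05.
Real GDP 2000 (at 1997 prices) = 30.06·1025 + 44.47·1271 + 20.11·847 = 104366.04.
Real growth = 104366.04/83071.05 − 1 = 0.2563.

25.63%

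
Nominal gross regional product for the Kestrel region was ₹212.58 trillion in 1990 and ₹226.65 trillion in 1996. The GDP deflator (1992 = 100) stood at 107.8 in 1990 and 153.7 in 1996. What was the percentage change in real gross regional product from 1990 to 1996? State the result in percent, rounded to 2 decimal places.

Deflate each year: 1990 → 212.58/1.078 = 197.20; 1996 → 226.65/1.537 = 147.46.
So real gross regional product changed by 147.46/197.20 − 1 = -0.2522, i.e. -25.22%.

-25.22%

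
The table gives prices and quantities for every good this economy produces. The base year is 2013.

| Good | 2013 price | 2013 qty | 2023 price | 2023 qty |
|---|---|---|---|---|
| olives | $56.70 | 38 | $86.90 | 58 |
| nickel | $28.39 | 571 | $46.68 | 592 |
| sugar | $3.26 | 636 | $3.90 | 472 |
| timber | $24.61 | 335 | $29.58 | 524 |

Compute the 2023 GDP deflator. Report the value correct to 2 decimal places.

Nominal GDP 2023 = 86.90·58 + 46.68·592 + 3.90·472 + 29.58·524 = 50015.48.
Real GDP 2023 (at 2013 prices) = 56.70·58 + 28.39·592 + 3.26·472 + 24.61·524 = 34529.84.
Deflator = Nominal/Real × 100 = 50015.48/34529.84 × 100 = 144.847.

144.85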